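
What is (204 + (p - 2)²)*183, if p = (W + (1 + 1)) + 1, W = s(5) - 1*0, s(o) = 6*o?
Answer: 213195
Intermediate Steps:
W = 30 (W = 6*5 - 1*0 = 30 + 0 = 30)
p = 33 (p = (30 + (1 + 1)) + 1 = (30 + 2) + 1 = 32 + 1 = 33)
(204 + (p - 2)²)*183 = (204 + (33 - 2)²)*183 = (204 + 31²)*183 = (204 + 961)*183 = 1165*183 = 213195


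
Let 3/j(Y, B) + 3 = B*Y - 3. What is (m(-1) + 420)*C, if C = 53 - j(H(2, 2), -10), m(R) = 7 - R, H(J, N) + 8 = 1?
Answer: 362623/16 ≈ 22664.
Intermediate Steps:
H(J, N) = -7 (H(J, N) = -8 + 1 = -7)
j(Y, B) = 3/(-6 + B*Y) (j(Y, B) = 3/(-3 + (B*Y - 3)) = 3/(-3 + (-3 + B*Y)) = 3/(-6 + B*Y))
C = 3389/64 (C = 53 - 3/(-6 - 10*(-7)) = 53 - 3/(-6 + 70) = 53 - 3/64 = 3389/64 ≈ 52.953)
(m(-1) + 420)*C = ((7 - 1*(-1)) + 420)*(3389/64) = ((7 + 1) + 420)*(3389/64) = (8 + 420)*(3389/64) = 428*(3389/64) = 362623/16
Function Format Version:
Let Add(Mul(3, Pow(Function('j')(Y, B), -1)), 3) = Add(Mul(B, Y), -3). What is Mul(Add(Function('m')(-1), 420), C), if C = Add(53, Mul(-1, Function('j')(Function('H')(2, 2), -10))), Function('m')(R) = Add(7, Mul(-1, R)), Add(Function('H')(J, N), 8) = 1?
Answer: Rational(362623, 16) ≈ 22664.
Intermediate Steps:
Function('H')(J, N) = -7 (Function('H')(J, N) = Add(-8, 1) = -7)
Function('j')(Y, B) = Mul(3, Pow(Add(-6, Mul(B, Y)), -1)) (Function('j')(Y, B) = Mul(3, Pow(Add(-3, Add(Mul(B, Y), -3)), -1)) = Mul(3, Pow(Add(-3, Add(-3, Mul(B, Y))), -1)) = Mul(3, Pow(Add(-6, Mul(B, Y)), -1)))
C = Rational(3389, 64) (C = Add(53, Mul(-1, Mul(3, Pow(Add(-6, Mul(-10, -7)), -1)))) = Add(53, Mul(-1, Mul(3, Pow(Add(-6, 70), -1)))) = Add(53, Mul(-1, Mul(3, Pow(64, -1)))) = Add(53, Mul(-1, Mul(3, Rational(1, 64)))) = Add(53, Mul(-1, Rational(3, 64))) = Add(53, Rational(-3, 64)) = Rational(3389, 64) ≈ 52.953)
Mul(Add(Function('m')(-1), 420), C) = Mul(Add(Add(7, Mul(-1, -1)), 420), Rational(3389, 64)) = Mul(Add(Add(7, 1), 420), Rational(3389, 64)) = Mul(Add(8, 420), Rational(3389, 64)) = Mul(428, Rational(3389, 64)) = Rational(362623, 16)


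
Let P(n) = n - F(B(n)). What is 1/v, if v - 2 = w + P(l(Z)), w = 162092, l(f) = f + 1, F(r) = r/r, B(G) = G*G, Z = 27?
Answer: 1/162121 ≈ 6.1682e-6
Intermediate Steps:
B(G) = G**2
F(r) = 1
l(f) = 1 + f
P(n) = -1 + n (P(n) = n - 1*1 = n - 1 = -1 + n)
v = 162121 (v = 2 + (162092 + (-1 + (1 + 27))) = 2 + (162092 + (-1 + 28)) = 2 + (162092 + 27) = 2 + 162119 = 162121)
1/v = 1/162121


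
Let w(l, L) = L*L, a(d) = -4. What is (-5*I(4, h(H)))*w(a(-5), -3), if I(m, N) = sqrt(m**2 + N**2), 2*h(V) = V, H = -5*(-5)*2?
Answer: -45*sqrt(641) ≈ -1139.3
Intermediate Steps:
H = 50 (H = 25*2 = 50)
w(l, L) = L**2
h(V) = V/2
I(m, N) = sqrt(N**2 + m**2)
(-5*I(4, h(H)))*w(a(-5), -3) = -5*sqrt(((1/2)*50)**2 + 4**2)*(-3)**2 = -5*sqrt(25**2 + 16)*9 = -5*sqrt(625 + 16)*9 = -5*sqrt(641)*9 = -45*sqrt(641)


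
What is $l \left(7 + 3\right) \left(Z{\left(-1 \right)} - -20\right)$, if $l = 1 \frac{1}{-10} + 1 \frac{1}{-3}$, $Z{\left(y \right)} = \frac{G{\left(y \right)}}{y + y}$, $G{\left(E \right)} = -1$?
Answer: $- \frac{533}{6} \approx -88.833$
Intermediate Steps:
$Z{\left(y \right)} = - \frac{1}{2 y}$ ($Z{\left(y \right)} = - \frac{1}{y + y} = - \frac{1}{2 y}$)
$l = - \frac{13}{30}$ ($l = 1 \left(- \frac{1}{10}\right) + 1 \left(- \frac{1}{3}\right) = - \frac{1}{10} - \frac{1}{3} = - \frac{13}{30} \approx -0.43333$)
$l \left(7 + 3\right) \left(Z{\left(-1 \right)} - -20\right) = - \frac{13 \left(7 + 3\right)}{30} \left(- \frac{1}{2 \left(-1\right)} - -20\right) = \left(- \frac{13}{30}\right) 10 \left(\left(- \frac{1}{2}\right) \left(-1\right) + 20\right) = - \frac{13 \left(\frac{1}{2} + 20\right)}{3} = \left(- \frac{13}{3}\right) \frac{41}{2} = - \frac{533}{6}$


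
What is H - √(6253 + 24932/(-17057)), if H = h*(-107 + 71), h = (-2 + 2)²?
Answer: -√1818830364873/17057 ≈ -79.067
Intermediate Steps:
h = 0 (h = 0² = 0)
H = 0 (H = 0*(-107 + 71) = 0*(-36) = 0)
H - √(6253 + 24932/(-17057)) = 0 - √(6253 + 24932/(-17057)) = 0 - √(6253 + 24932*(-1/17057)) = 0 - √(6253 - 24932/17057) = 0 - √(106632489/17057) = 0 - √1818830364873/17057 = -√1818830364873/17057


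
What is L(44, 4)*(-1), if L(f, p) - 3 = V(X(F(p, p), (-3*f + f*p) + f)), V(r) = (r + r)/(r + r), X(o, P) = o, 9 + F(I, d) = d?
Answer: -4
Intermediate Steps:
F(I, d) = -9 + d
V(r) = 1 (V(r) = (2*r)/((2*r)) = (2*r)*(1/(2*r)) = 1)
L(f, p) = 4 (L(f, p) = 3 + 1 = 4)
L(44, 4)*(-1) = 4*(-1) = -4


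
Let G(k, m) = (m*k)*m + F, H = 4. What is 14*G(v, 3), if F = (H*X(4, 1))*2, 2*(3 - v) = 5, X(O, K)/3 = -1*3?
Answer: -945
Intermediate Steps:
X(O, K) = -9 (X(O, K) = 3*(-1*3) = 3*(-3) = -9)
v = ½ (v = 3 - ½*5 = 3 - 5/2 = ½ ≈ 0.50000)
F = -72 (F = (4*(-9))*2 = -36*2 = -72)
G(k, m) = -72 + k*m² (G(k, m) = (m*k)*m - 72 = (k*m)*m - 72 = k*m² - 72 = -72 + k*m²)
14*G(v, 3) = 14*(-72 + (½)*3²) = 14*(-72 + (½)*9) = 14*(-72 + 9/2) = 14*(-135/2) = -945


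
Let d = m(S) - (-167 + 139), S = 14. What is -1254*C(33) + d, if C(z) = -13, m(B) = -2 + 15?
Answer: 16343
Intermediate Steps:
m(B) = 13
d = 41 (d = 13 - (-167 + 139) = 13 - 1*(-28) = 13 + 28 = 41)
-1254*C(33) + d = -1254*(-13) + 41 = 16302 + 41 = 16343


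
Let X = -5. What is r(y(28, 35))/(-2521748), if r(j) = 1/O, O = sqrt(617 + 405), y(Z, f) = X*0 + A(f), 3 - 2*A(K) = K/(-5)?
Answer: -sqrt(1022)/2577226456 ≈ -1.2404e-8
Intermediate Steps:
A(K) = 3/2 + K/10 (A(K) = 3/2 - K/(2*(-5)) = 3/2 - K*(-1)/(2*5) = 3/2 - (-1)*K/10 = 3/2 + K/10)
y(Z, f) = 3/2 + f/10 (y(Z, f) = -5*0 + (3/2 + f/10) = 0 + (3/2 + f/10) = 3/2 + f/10)
O = sqrt(1022) ≈ 31.969
r(j) = sqrt(1022)/1022 (r(j) = 1/(sqrt(1022)) = sqrt(1022)/1022)
r(y(28, 35))/(-2521748) = (sqrt(1022)/1022)/(-2521748) = (sqrt(1022)/1022)*(-1/2521748) = -sqrt(1022)/2577226456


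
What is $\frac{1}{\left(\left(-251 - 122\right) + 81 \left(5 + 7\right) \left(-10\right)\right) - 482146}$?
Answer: $- \frac{1}{492239} \approx -2.0315 \cdot 10^{-6}$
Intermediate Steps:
$\frac{1}{\left(\left(-251 - 122\right) + 81 \left(5 + 7\right) \left(-10\right)\right) - 482146} = \frac{1}{\left(-373 + 81 \cdot 12 \left(-10\right)\right) - 482146} = \frac{1}{\left(-373 + 81 \left(-120\right)\right) - 482146} = \frac{1}{\left(-373 - 9720\right) - 482146} = \frac{1}{-10093 - 482146} = \frac{1}{-492239} = - \frac{1}{492239}$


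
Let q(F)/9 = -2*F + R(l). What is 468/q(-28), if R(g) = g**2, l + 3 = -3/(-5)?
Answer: 325/386 ≈ 0.84197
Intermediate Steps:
l = -12/5 (l = -3 - 3/(-5) = -3 - 3*(-1/5) = -3 + 3/5 = -12/5 ≈ -2.4000)
q(F) = 1296/25 - 18*F (q(F) = 9*(-2*F + (-12/5)**2) = 9*(-2*F + 144/25) = 9*(144/25 - 2*F) = 1296/25 - 18*F)
468/q(-28) = 468/(1296/25 - 18*(-28)) = 468/(1296/25 + 504) = 468/(13896/25) = 468*(25/13896) = 325/386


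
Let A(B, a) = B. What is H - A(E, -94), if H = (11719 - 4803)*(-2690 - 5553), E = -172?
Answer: -57008416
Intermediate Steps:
H = -57008588 (H = 6916*(-8243) = -57008588)
H - A(E, -94) = -57008588 - 1*(-172) = -57008588 + 172 = -57008416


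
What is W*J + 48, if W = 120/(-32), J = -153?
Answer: 2487/4 ≈ 621.75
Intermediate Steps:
W = -15/4 (W = 120*(-1/32) = -15/4 ≈ -3.7500)
W*J + 48 = -15/4*(-153) + 48 = 2295/4 + 48 = 2487/4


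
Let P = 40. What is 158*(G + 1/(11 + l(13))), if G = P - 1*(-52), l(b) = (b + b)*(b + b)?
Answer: 9986390/687 ≈ 14536.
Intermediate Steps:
l(b) = 4*b² (l(b) = (2*b)*(2*b) = 4*b²)
G = 92 (G = 40 - 1*(-52) = 40 + 52 = 92)
158*(G + 1/(11 + l(13))) = 158*(92 + 1/(11 + 4*13²)) = 158*(92 + 1/(11 + 4*169)) = 158*(92 + 1/(11 + 676)) = 158*(92 + 1/687) = 158*(63205/687) = 9986390/687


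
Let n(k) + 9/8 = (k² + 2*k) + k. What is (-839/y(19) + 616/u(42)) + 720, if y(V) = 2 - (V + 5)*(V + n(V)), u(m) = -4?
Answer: 5920633/10459 ≈ 566.08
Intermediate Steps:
n(k) = -9/8 + k² + 3*k (n(k) = -9/8 + ((k² + 2*k) + k) = -9/8 + (k² + 3*k) = -9/8 + k² + 3*k)
y(V) = 2 - (5 + V)*(-9/8 + V² + 4*V) (y(V) = 2 - (V + 5)*(V + (-9/8 + V² + 3*V)) = 2 - (5 + V)*(-9/8 + V² + 4*V))
(-839/y(19) + 616/u(42)) + 720 = (-839/(61/8 - 1*19³ - 9*19² - 151/8*19) + 616/(-4)) + 720 = (-839/(61/8 - 1*6859 - 9*361 - 2869/8) + 616*(-¼)) + 720 = (-839/(61/8 - 6859 - 3249 - 2869/8) - 154) + 720 = (-839/(-10459) - 154) + 720 = (-839*(-1/10459) - 154) + 720 = (839/10459 - 154) + 720 = -1609847/10459 + 720 = 5920633/10459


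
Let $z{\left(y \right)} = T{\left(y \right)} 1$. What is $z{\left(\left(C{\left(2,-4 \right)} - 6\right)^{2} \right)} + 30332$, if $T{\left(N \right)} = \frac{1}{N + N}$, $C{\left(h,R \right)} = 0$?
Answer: $\frac{2183905}{72} \approx 30332.0$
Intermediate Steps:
$T{\left(N \right)} = \frac{1}{2 N}$
$z{\left(y \right)} = \frac{1}{2 y}$ ($z{\left(y \right)} = \frac{1}{2 y} 1 = \frac{1}{2 y}$)
$z{\left(\left(C{\left(2,-4 \right)} - 6\right)^{2} \right)} + 30332 = \frac{1}{2 \left(0 - 6\right)^{2}} + 30332 = \frac{1}{2 \left(-6\right)^{2}} + 30332 = \frac{1}{2 \cdot 36} + 30332 = \frac{1}{2} \cdot \frac{1}{36} + 30332 = \frac{1}{72} + 30332 = \frac{2183905}{72}$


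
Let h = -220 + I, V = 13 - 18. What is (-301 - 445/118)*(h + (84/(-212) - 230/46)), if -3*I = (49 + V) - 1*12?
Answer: 674917621/9381 ≈ 71945.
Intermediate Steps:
V = -5
I = -32/3 (I = -((49 - 5) - 1*12)/3 = -(44 - 12)/3 = -⅓*32 = -32/3 ≈ -10.667)
h = -692/3 (h = -220 - 32/3 = -692/3 ≈ -230.67)
(-301 - 445/118)*(h + (84/(-212) - 230/46)) = (-301 - 445/118)*(-692/3 + (84/(-212) - 230/46)) = (-301 - 445*1/118)*(-692/3 + (84*(-1/212) - 230*1/46)) = (-301 - 445/118)*(-692/3 + (-21/53 - 5)) = -35963*(-692/3 - 286/53)/118 = -35963/118*(-37534/159) = 674917621/9381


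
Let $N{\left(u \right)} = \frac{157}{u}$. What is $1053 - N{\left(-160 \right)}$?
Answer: $\frac{168637}{160} \approx 1054.0$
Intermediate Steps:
$1053 - N{\left(-160 \right)} = 1053 - \frac{157}{-160} = 1053 - 157 \left(- \frac{1}{160}\right) = 1053 - - \frac{157}{160} = 1053 + \frac{157}{160} = \frac{168637}{160}$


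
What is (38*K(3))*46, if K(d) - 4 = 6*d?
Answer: 38456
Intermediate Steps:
K(d) = 4 + 6*d
(38*K(3))*46 = (38*(4 + 6*3))*46 = (38*(4 + 18))*46 = (38*22)*46 = 836*46 = 38456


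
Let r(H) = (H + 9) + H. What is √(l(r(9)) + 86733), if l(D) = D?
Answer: 6*√2410 ≈ 294.55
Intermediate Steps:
r(H) = 9 + 2*H (r(H) = (9 + H) + H = 9 + 2*H)
√(l(r(9)) + 86733) = √((9 + 2*9) + 86733) = √((9 + 18) + 86733) = √(27 + 86733) = √86760 = 6*√2410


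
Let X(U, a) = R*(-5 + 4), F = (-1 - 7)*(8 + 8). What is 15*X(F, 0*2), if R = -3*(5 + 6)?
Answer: 495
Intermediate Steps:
R = -33 (R = -3*11 = -33)
F = -128 (F = -8*16 = -128)
X(U, a) = 33 (X(U, a) = -33*(-5 + 4) = -33*(-1) = 33)
15*X(F, 0*2) = 15*33 = 495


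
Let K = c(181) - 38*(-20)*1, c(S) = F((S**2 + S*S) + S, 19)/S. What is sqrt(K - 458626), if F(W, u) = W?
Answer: I*sqrt(457503) ≈ 676.39*I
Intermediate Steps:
c(S) = (S + 2*S**2)/S (c(S) = ((S**2 + S*S) + S)/S = ((S**2 + S**2) + S)/S = (2*S**2 + S)/S = (S + 2*S**2)/S)
K = 1123 (K = (1 + 2*181) - 38*(-20)*1 = (1 + 362) + 760*1 = 363 + 760 = 1123)
sqrt(K - 458626) = sqrt(1123 - 458626) = sqrt(-457503) = I*sqrt(457503)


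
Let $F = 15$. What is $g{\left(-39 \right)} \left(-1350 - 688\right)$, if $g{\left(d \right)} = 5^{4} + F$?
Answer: $-1304320$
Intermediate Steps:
$g{\left(d \right)} = 640$ ($g{\left(d \right)} = 5^{4} + 15 = 625 + 15 = 640$)
$g{\left(-39 \right)} \left(-1350 - 688\right) = 640 \left(-1350 - 688\right) = 640 \left(-2038\right) = -1304320$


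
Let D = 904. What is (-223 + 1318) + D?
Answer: 1999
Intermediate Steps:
(-223 + 1318) + D = (-223 + 1318) + 904 = 1095 + 904 = 1999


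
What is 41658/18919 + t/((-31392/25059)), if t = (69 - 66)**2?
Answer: -328788117/65989472 ≈ -4.9824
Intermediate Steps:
t = 9 (t = 3**2 = 9)
41658/18919 + t/((-31392/25059)) = 41658/18919 + 9/((-31392/25059)) = 41658*(1/18919) + 9/((-31392*1/25059)) = 41658/18919 + 9/(-10464/8353) = 41658/18919 + 9*(-8353/10464) = 41658/18919 - 25059/3488 = -328788117/65989472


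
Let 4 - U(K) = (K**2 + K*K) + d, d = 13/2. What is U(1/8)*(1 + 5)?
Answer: -243/16 ≈ -15.188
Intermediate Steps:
d = 13/2 (d = 13*(1/2) = 13/2 ≈ 6.5000)
U(K) = -5/2 - 2*K**2 (U(K) = 4 - ((K**2 + K*K) + 13/2) = 4 - ((K**2 + K**2) + 13/2) = 4 - (2*K**2 + 13/2) = 4 - (13/2 + 2*K**2) = 4 + (-13/2 - 2*K**2) = -5/2 - 2*K**2)
U(1/8)*(1 + 5) = (-5/2 - 2*(1/8)**2)*(1 + 5) = (-5/2 - 2*(1/8)**2)*6 = (-5/2 - 2*1/64)*6 = (-5/2 - 1/32)*6 = -81/32*6 = -243/16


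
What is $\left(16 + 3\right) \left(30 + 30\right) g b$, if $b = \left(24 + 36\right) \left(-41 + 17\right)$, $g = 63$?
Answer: $-103420800$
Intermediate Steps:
$b = -1440$ ($b = 60 \left(-24\right) = -1440$)
$\left(16 + 3\right) \left(30 + 30\right) g b = \left(16 + 3\right) \left(30 + 30\right) 63 \left(-1440\right) = 19 \cdot 60 \cdot 63 \left(-1440\right) = 1140 \cdot 63 \left(-1440\right) = 71820 \left(-1440\right) = -103420800$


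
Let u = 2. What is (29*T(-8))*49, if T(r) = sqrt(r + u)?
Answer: 1421*I*sqrt(6) ≈ 3480.7*I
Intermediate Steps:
T(r) = sqrt(2 + r) (T(r) = sqrt(r + 2) = sqrt(2 + r))
(29*T(-8))*49 = (29*sqrt(2 - 8))*49 = (29*sqrt(-6))*49 = (29*(I*sqrt(6)))*49 = (29*I*sqrt(6))*49 = 1421*I*sqrt(6)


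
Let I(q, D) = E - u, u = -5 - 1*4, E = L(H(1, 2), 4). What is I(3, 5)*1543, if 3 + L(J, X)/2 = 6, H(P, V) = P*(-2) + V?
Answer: 23145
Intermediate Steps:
H(P, V) = V - 2*P (H(P, V) = -2*P + V = V - 2*P)
L(J, X) = 6 (L(J, X) = -6 + 2*6 = -6 + 12 = 6)
E = 6
u = -9 (u = -5 - 4 = -9)
I(q, D) = 15 (I(q, D) = 6 - 1*(-9) = 6 + 9 = 15)
I(3, 5)*1543 = 15*1543 = 23145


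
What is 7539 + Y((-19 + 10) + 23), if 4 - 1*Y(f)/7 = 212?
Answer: 6083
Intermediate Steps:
Y(f) = -1456 (Y(f) = 28 - 7*212 = 28 - 1484 = -1456)
7539 + Y((-19 + 10) + 23) = 7539 - 1456 = 6083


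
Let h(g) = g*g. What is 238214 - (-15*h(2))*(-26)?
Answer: 236654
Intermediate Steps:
h(g) = g²
238214 - (-15*h(2))*(-26) = 238214 - (-15*2²)*(-26) = 238214 - (-15*4)*(-26) = 238214 - (-60)*(-26) = 238214 - 1*1560 = 238214 - 1560 = 236654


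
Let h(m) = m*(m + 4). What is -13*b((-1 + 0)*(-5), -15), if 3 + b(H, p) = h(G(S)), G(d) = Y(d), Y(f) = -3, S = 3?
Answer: 78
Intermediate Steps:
G(d) = -3
h(m) = m*(4 + m)
b(H, p) = -6 (b(H, p) = -3 - 3*(4 - 3) = -3 - 3*1 = -3 - 3 = -6)
-13*b((-1 + 0)*(-5), -15) = -13*(-6) = 78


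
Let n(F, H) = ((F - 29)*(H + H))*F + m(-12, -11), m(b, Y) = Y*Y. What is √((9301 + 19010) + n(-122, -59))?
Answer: 2*I*√536341 ≈ 1464.7*I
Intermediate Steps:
m(b, Y) = Y²
n(F, H) = 121 + 2*F*H*(-29 + F) (n(F, H) = ((F - 29)*(H + H))*F + (-11)² = ((-29 + F)*(2*H))*F + 121 = (2*H*(-29 + F))*F + 121 = 2*F*H*(-29 + F) + 121 = 121 + 2*F*H*(-29 + F))
√((9301 + 19010) + n(-122, -59)) = √((9301 + 19010) + (121 - 58*(-122)*(-59) + 2*(-59)*(-122)²)) = √(28311 + (121 - 417484 + 2*(-59)*14884)) = √(28311 + (121 - 417484 - 1756312)) = √(28311 - 2173675) = √(-2145364) = 2*I*√536341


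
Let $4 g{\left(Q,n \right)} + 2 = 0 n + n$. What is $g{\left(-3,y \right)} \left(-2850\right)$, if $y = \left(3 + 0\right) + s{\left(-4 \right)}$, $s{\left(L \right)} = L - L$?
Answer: $- \frac{1425}{2} \approx -712.5$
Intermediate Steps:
$s{\left(L \right)} = 0$
$y = 3$ ($y = \left(3 + 0\right) + 0 = 3 + 0 = 3$)
$g{\left(Q,n \right)} = - \frac{1}{2} + \frac{n}{4}$ ($g{\left(Q,n \right)} = - \frac{1}{2} + \frac{0 n + n}{4} = - \frac{1}{2} + \frac{0 + n}{4} = - \frac{1}{2} + \frac{n}{4}$)
$g{\left(-3,y \right)} \left(-2850\right) = \left(- \frac{1}{2} + \frac{1}{4} \cdot 3\right) \left(-2850\right) = \left(- \frac{1}{2} + \frac{3}{4}\right) \left(-2850\right) = \frac{1}{4} \left(-2850\right) = - \frac{1425}{2}$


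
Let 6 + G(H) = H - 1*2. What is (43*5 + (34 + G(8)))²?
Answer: 62001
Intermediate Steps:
G(H) = -8 + H (G(H) = -6 + (H - 1*2) = -6 + (H - 2) = -6 + (-2 + H) = -8 + H)
(43*5 + (34 + G(8)))² = (43*5 + (34 + (-8 + 8)))² = (215 + (34 + 0))² = (215 + 34)² = 249² = 62001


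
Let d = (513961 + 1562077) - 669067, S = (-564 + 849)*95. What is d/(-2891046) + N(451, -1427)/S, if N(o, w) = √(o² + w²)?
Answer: -1406971/2891046 + √2239730/27075 ≈ -0.43139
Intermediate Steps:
S = 27075 (S = 285*95 = 27075)
d = 1406971 (d = 2076038 - 669067 = 1406971)
d/(-2891046) + N(451, -1427)/S = 1406971/(-2891046) + √(451² + (-1427)²)/27075 = 1406971*(-1/2891046) + √(203401 + 2036329)*(1/27075) = -1406971/2891046 + √2239730*(1/27075) = -1406971/2891046 + √2239730/27075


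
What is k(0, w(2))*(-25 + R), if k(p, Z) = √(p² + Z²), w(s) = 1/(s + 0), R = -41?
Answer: -33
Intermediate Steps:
w(s) = 1/s
k(p, Z) = √(Z² + p²)
k(0, w(2))*(-25 + R) = √((1/2)² + 0²)*(-25 - 41) = √((½)² + 0)*(-66) = √(¼ + 0)*(-66) = √(¼)*(-66) = (½)*(-66) = -33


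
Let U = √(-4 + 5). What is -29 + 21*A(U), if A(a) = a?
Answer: -8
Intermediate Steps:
U = 1 (U = √1 = 1)
-29 + 21*A(U) = -29 + 21*1 = -29 + 21 = -8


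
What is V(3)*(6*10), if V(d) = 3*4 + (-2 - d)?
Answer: 420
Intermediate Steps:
V(d) = 10 - d (V(d) = 12 + (-2 - d) = 10 - d)
V(3)*(6*10) = (10 - 1*3)*(6*10) = (10 - 3)*60 = 7*60 = 420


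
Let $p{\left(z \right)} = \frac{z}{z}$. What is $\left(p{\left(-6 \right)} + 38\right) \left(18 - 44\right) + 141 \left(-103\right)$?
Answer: $-15537$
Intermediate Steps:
$p{\left(z \right)} = 1$
$\left(p{\left(-6 \right)} + 38\right) \left(18 - 44\right) + 141 \left(-103\right) = \left(1 + 38\right) \left(18 - 44\right) + 141 \left(-103\right) = 39 \left(-26\right) - 14523 = -1014 - 14523 = -15537$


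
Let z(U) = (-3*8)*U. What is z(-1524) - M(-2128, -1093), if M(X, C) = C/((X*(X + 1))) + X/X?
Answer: 165547814293/4526256 ≈ 36575.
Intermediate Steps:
M(X, C) = 1 + C/(X*(1 + X)) (M(X, C) = C/((X*(1 + X))) + 1 = C*(1/(X*(1 + X))) + 1 = C/(X*(1 + X)) + 1 = 1 + C/(X*(1 + X)))
z(U) = -24*U
z(-1524) - M(-2128, -1093) = -24*(-1524) - (-1093 - 2128 + (-2128)²)/((-2128)*(1 - 2128)) = 36576 - (-1)*(-1093 - 2128 + 4528384)/(2128*(-2127)) = 36576 - (-1)*(-1)*4525163/(2128*2127) = 36576 - 1*4525163/4526256 = 36576 - 4525163/4526256 = 165547814293/4526256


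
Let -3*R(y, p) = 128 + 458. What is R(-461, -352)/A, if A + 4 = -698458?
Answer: 293/1047693 ≈ 0.00027966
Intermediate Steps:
R(y, p) = -586/3 (R(y, p) = -(128 + 458)/3 = -⅓*586 = -586/3)
A = -698462 (A = -4 - 698458 = -698462)
R(-461, -352)/A = -586/3/(-698462) = -586/3*(-1/698462) = 293/1047693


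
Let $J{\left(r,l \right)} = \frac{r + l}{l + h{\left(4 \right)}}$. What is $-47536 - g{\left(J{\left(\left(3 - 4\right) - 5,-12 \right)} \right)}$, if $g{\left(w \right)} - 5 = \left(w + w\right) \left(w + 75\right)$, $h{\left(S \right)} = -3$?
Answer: $- \frac{1193097}{25} \approx -47724.0$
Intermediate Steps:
$J{\left(r,l \right)} = \frac{l + r}{-3 + l}$ ($J{\left(r,l \right)} = \frac{r + l}{l - 3} = \frac{l + r}{-3 + l}$)
$g{\left(w \right)} = 5 + 2 w \left(75 + w\right)$ ($g{\left(w \right)} = 5 + \left(w + w\right) \left(w + 75\right) = 5 + 2 w \left(75 + w\right)$)
$-47536 - g{\left(J{\left(\left(3 - 4\right) - 5,-12 \right)} \right)} = -47536 - \left(5 + 2 \left(\frac{-12 + \left(\left(3 - 4\right) - 5\right)}{-3 - 12}\right)^{2} + 150 \frac{-12 + \left(\left(3 - 4\right) - 5\right)}{-3 - 12}\right) = -47536 - \left(5 + 2 \left(\frac{-12 - 6}{-15}\right)^{2} + 150 \frac{-12 - 6}{-15}\right) = -47536 - \left(5 + 2 \left(- \frac{-12 - 6}{15}\right)^{2} + 150 \left(- \frac{-12 - 6}{15}\right)\right) = -47536 - \left(5 + 2 \left(\left(- \frac{1}{15}\right) \left(-18\right)\right)^{2} + 150 \left(\left(- \frac{1}{15}\right) \left(-18\right)\right)\right) = -47536 - \left(5 + 2 \left(\frac{6}{5}\right)^{2} + 150 \cdot \frac{6}{5}\right) = -47536 - \left(5 + 2 \cdot \frac{36}{25} + 180\right) = -47536 - \left(5 + \frac{72}{25} + 180\right) = -47536 - \frac{4697}{25} = - \frac{1193097}{25}$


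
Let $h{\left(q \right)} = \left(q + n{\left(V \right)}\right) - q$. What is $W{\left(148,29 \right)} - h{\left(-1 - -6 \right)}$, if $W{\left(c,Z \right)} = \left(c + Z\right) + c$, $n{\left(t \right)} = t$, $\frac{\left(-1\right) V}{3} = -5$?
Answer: $310$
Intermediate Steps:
$V = 15$ ($V = \left(-3\right) \left(-5\right) = 15$)
$W{\left(c,Z \right)} = Z + 2 c$ ($W{\left(c,Z \right)} = \left(Z + c\right) + c = Z + 2 c$)
$h{\left(q \right)} = 15$ ($h{\left(q \right)} = \left(q + 15\right) - q = \left(15 + q\right) - q = 15$)
$W{\left(148,29 \right)} - h{\left(-1 - -6 \right)} = \left(29 + 2 \cdot 148\right) - 15 = \left(29 + 296\right) - 15 = 325 - 15 = 310$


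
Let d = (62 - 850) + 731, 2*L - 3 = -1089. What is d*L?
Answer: 30951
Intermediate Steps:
L = -543 (L = 3/2 + (½)*(-1089) = 3/2 - 1089/2 = -543)
d = -57 (d = -788 + 731 = -57)
d*L = -57*(-543) = 30951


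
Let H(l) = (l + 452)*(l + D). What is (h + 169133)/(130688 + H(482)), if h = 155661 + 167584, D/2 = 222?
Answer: 246189/497786 ≈ 0.49457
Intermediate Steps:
D = 444 (D = 2*222 = 444)
H(l) = (444 + l)*(452 + l) (H(l) = (l + 452)*(l + 444) = (452 + l)*(444 + l) = (444 + l)*(452 + l))
h = 323245
(h + 169133)/(130688 + H(482)) = (323245 + 169133)/(130688 + (200688 + 482**2 + 896*482)) = 492378/(130688 + (200688 + 232324 + 431872)) = 492378/(130688 + 864884) = 492378/995572 = 492378*(1/995572) = 246189/497786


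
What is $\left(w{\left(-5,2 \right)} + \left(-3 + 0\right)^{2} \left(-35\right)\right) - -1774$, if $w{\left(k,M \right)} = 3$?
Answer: $1462$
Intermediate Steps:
$\left(w{\left(-5,2 \right)} + \left(-3 + 0\right)^{2} \left(-35\right)\right) - -1774 = \left(3 + \left(-3 + 0\right)^{2} \left(-35\right)\right) - -1774 = \left(3 + \left(-3\right)^{2} \left(-35\right)\right) + 1774 = \left(3 + 9 \left(-35\right)\right) + 1774 = \left(3 - 315\right) + 1774 = -312 + 1774 = 1462$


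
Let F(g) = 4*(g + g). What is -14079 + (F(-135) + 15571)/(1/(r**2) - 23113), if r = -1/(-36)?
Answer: -307176034/21817 ≈ -14080.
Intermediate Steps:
r = 1/36 (r = -1*(-1/36) = 1/36 ≈ 0.027778)
F(g) = 8*g (F(g) = 4*(2*g) = 8*g)
-14079 + (F(-135) + 15571)/(1/(r**2) - 23113) = -14079 + (8*(-135) + 15571)/(1/((1/36)**2) - 23113) = -14079 + (-1080 + 15571)/(1/(1/1296) - 23113) = -14079 + 14491/(1296 - 23113) = -14079 + 14491/(-21817) = -14079 + 14491*(-1/21817) = -14079 - 14491/21817 = -307176034/21817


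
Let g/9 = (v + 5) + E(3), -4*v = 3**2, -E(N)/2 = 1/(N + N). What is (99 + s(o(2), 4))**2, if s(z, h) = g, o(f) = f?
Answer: 233289/16 ≈ 14581.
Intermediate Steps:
E(N) = -1/N (E(N) = -2/(N + N) = -2*1/(2*N) = -1/N)
v = -9/4 (v = -1/4*3**2 = -1/4*9 = -9/4 ≈ -2.2500)
g = 87/4 (g = 9*((-9/4 + 5) - 1/3) = 9*(11/4 - 1*1/3) = 9*(11/4 - 1/3) = 9*(29/12) = 87/4 ≈ 21.750)
s(z, h) = 87/4
(99 + s(o(2), 4))**2 = (99 + 87/4)**2 = (483/4)**2 = 233289/16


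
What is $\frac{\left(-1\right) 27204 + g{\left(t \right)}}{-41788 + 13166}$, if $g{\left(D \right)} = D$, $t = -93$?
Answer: $\frac{27297}{28622} \approx 0.95371$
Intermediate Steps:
$\frac{\left(-1\right) 27204 + g{\left(t \right)}}{-41788 + 13166} = \frac{\left(-1\right) 27204 - 93}{-41788 + 13166} = \frac{-27204 - 93}{-28622} = \left(-27297\right) \left(- \frac{1}{28622}\right) = \frac{27297}{28622}$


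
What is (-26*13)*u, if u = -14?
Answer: 4732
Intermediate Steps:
(-26*13)*u = -26*13*(-14) = -338*(-14) = 4732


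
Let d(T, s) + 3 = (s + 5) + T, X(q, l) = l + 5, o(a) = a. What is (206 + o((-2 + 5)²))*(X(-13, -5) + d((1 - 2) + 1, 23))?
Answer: 5375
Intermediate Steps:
X(q, l) = 5 + l
d(T, s) = 2 + T + s (d(T, s) = -3 + ((s + 5) + T) = -3 + ((5 + s) + T) = -3 + (5 + T + s) = 2 + T + s)
(206 + o((-2 + 5)²))*(X(-13, -5) + d((1 - 2) + 1, 23)) = (206 + (-2 + 5)²)*((5 - 5) + (2 + ((1 - 2) + 1) + 23)) = (206 + 3²)*(0 + (2 + (-1 + 1) + 23)) = (206 + 9)*(0 + (2 + 0 + 23)) = 215*(0 + 25) = 215*25 = 5375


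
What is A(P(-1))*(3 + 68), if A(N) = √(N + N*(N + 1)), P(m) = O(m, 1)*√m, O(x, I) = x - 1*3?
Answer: 142*√(-4 - 2*I) ≈ 68.993 - 292.26*I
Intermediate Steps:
O(x, I) = -3 + x (O(x, I) = x - 3 = -3 + x)
P(m) = √m*(-3 + m) (P(m) = (-3 + m)*√m = √m*(-3 + m))
A(N) = √(N + N*(1 + N))
A(P(-1))*(3 + 68) = √((√(-1)*(-3 - 1))*(2 + √(-1)*(-3 - 1)))*(3 + 68) = √((I*(-4))*(2 + I*(-4)))*71 = √((-4*I)*(2 - 4*I))*71 = √(-4*I*(2 - 4*I))*71 = (2*√(-I*(2 - 4*I)))*71 = 142*√(-I*(2 - 4*I))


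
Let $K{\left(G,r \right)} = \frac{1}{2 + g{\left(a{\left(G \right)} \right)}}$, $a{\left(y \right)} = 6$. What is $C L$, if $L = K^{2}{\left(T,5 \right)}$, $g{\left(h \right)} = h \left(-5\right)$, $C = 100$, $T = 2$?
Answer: $\frac{25}{196} \approx 0.12755$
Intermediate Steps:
$g{\left(h \right)} = - 5 h$
$K{\left(G,r \right)} = - \frac{1}{28}$ ($K{\left(G,r \right)} = \frac{1}{2 - 30} = \frac{1}{-28} = - \frac{1}{28}$)
$L = \frac{1}{784}$ ($L = \left(- \frac{1}{28}\right)^{2} = \frac{1}{784} \approx 0.0012755$)
$C L = 100 \cdot \frac{1}{784} = \frac{25}{196}$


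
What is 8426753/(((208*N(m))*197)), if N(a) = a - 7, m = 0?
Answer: -8426753/286832 ≈ -29.379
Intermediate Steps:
N(a) = -7 + a
8426753/(((208*N(m))*197)) = 8426753/(((208*(-7 + 0))*197)) = 8426753/(((208*(-7))*197)) = 8426753/((-1456*197)) = 8426753/(-286832) = 8426753*(-1/286832) = -8426753/286832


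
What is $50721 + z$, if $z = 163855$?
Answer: $214576$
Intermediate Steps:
$50721 + z = 50721 + 163855 = 214576$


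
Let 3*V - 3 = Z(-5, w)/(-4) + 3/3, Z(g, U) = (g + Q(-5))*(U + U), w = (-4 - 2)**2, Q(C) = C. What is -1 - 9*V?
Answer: -553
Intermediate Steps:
w = 36 (w = (-6)**2 = 36)
Z(g, U) = 2*U*(-5 + g) (Z(g, U) = (g - 5)*(U + U) = (-5 + g)*(2*U) = 2*U*(-5 + g))
V = 184/3 (V = 1 + ((2*36*(-5 - 5))/(-4) + 3/3)/3 = 1 + ((2*36*(-10))*(-1/4) + 3*(1/3))/3 = 1 + (-720*(-1/4) + 1)/3 = 1 + (180 + 1)/3 = 1 + (1/3)*181 = 1 + 181/3 = 184/3 ≈ 61.333)
-1 - 9*V = -1 - 9*184/3 = -1 - 552 = -553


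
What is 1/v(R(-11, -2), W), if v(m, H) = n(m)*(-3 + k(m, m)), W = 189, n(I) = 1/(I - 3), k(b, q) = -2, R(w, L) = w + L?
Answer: 16/5 ≈ 3.2000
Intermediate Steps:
R(w, L) = L + w
n(I) = 1/(-3 + I)
v(m, H) = -5/(-3 + m) (v(m, H) = (-3 - 2)/(-3 + m) = -5/(-3 + m))
1/v(R(-11, -2), W) = 1/(-5/(-3 + (-2 - 11))) = 1/(-5/(-3 - 13)) = 1/(-5/(-16)) = 1/(-5*(-1/16)) = 1/(5/16) = 16/5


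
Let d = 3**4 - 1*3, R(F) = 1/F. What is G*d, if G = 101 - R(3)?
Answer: 7852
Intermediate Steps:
G = 302/3 (G = 101 - 1/3 = 302/3 ≈ 100.67)
d = 78 (d = 81 - 3 = 78)
G*d = (302/3)*78 = 7852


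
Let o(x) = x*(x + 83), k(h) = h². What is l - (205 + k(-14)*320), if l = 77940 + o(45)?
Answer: 20775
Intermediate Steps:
o(x) = x*(83 + x)
l = 83700 (l = 77940 + 45*(83 + 45) = 77940 + 45*128 = 77940 + 5760 = 83700)
l - (205 + k(-14)*320) = 83700 - (205 + (-14)²*320) = 83700 - (205 + 196*320) = 83700 - (205 + 62720) = 83700 - 1*62925 = 83700 - 62925 = 20775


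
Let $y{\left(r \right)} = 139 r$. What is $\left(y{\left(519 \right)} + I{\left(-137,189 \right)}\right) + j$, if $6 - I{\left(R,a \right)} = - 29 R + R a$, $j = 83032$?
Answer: $177099$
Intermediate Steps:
$I{\left(R,a \right)} = 6 + 29 R - R a$ ($I{\left(R,a \right)} = 6 - \left(- 29 R + R a\right) = 6 + 29 R - R a$)
$\left(y{\left(519 \right)} + I{\left(-137,189 \right)}\right) + j = \left(139 \cdot 519 + \left(6 + 29 \left(-137\right) - \left(-137\right) 189\right)\right) + 83032 = \left(72141 + \left(6 - 3973 + 25893\right)\right) + 83032 = \left(72141 + 21926\right) + 83032 = 94067 + 83032 = 177099$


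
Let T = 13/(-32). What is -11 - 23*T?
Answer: -53/32 ≈ -1.6563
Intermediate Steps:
T = -13/32 (T = 13*(-1/32) = -13/32 ≈ -0.40625)
-11 - 23*T = -11 - 23*(-13/32) = -11 + 299/32 = -53/32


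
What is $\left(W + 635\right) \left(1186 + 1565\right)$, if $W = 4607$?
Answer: $14420742$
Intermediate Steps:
$\left(W + 635\right) \left(1186 + 1565\right) = \left(4607 + 635\right) \left(1186 + 1565\right) = 5242 \cdot 2751 = 14420742$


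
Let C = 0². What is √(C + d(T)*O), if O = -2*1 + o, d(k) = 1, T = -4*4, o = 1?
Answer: I ≈ 1.0*I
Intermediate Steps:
T = -16
O = -1 (O = -2*1 + 1 = -2 + 1 = -1)
C = 0
√(C + d(T)*O) = √(0 + 1*(-1)) = √(0 - 1) = √(-1) = I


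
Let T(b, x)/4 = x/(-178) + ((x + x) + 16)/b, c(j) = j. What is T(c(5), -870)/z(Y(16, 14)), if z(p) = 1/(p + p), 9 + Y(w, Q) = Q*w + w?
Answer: -279530328/445 ≈ -6.2816e+5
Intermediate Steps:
Y(w, Q) = -9 + w + Q*w (Y(w, Q) = -9 + (Q*w + w) = -9 + (w + Q*w) = -9 + w + Q*w)
T(b, x) = -2*x/89 + 4*(16 + 2*x)/b (T(b, x) = 4*(x/(-178) + ((x + x) + 16)/b) = 4*(x*(-1/178) + (2*x + 16)/b) = 4*(-x/178 + (16 + 2*x)/b) = -2*x/89 + 4*(16 + 2*x)/b)
z(p) = 1/(2*p)
T(c(5), -870)/z(Y(16, 14)) = ((2/89)*(2848 + 356*(-870) - 1*5*(-870))/5)/((1/(2*(-9 + 16 + 14*16)))) = ((2/89)*(1/5)*(2848 - 309720 + 4350))/((1/(2*(-9 + 16 + 224)))) = ((2/89)*(1/5)*(-302522))/(((1/2)/231)) = -605044/(445*((1/2)*(1/231))) = -605044/(445*1/462) = -605044/445*462 = -279530328/445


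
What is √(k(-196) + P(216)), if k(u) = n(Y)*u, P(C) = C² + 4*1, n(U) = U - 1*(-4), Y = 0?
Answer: 2*√11469 ≈ 214.19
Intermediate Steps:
n(U) = 4 + U (n(U) = U + 4 = 4 + U)
P(C) = 4 + C² (P(C) = C² + 4 = 4 + C²)
k(u) = 4*u (k(u) = (4 + 0)*u = 4*u)
√(k(-196) + P(216)) = √(4*(-196) + (4 + 216²)) = √(-784 + (4 + 46656)) = √(-784 + 46660) = √45876 = 2*√11469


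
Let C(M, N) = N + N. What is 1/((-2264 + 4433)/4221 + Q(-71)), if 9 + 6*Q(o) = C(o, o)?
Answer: -2814/69373 ≈ -0.040563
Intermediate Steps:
C(M, N) = 2*N
Q(o) = -3/2 + o/3 (Q(o) = -3/2 + (2*o)/6 = -3/2 + o/3)
1/((-2264 + 4433)/4221 + Q(-71)) = 1/((-2264 + 4433)/4221 + (-3/2 + (⅓)*(-71))) = 1/(2169*(1/4221) + (-3/2 - 71/3)) = 1/(241/469 - 151/6) = 1/(-69373/2814) = -2814/69373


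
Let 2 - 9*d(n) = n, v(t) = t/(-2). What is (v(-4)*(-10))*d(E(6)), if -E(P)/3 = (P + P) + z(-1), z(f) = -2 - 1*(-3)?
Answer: -820/9 ≈ -91.111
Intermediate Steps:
z(f) = 1 (z(f) = -2 + 3 = 1)
v(t) = -t/2 (v(t) = t*(-½) = -t/2)
E(P) = -3 - 6*P (E(P) = -3*((P + P) + 1) = -3*(2*P + 1) = -3*(1 + 2*P) = -3 - 6*P)
d(n) = 2/9 - n/9
(v(-4)*(-10))*d(E(6)) = (-½*(-4)*(-10))*(2/9 - (-3 - 6*6)/9) = (2*(-10))*(2/9 - (-3 - 36)/9) = -20*(2/9 - ⅑*(-39)) = -20*(2/9 + 13/3) = -20*41/9 = -820/9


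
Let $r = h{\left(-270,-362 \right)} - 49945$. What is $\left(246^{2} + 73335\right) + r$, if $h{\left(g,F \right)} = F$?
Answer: $83544$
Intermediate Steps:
$r = -50307$ ($r = -362 - 49945 = -50307$)
$\left(246^{2} + 73335\right) + r = \left(246^{2} + 73335\right) - 50307 = \left(60516 + 73335\right) - 50307 = 133851 - 50307 = 83544$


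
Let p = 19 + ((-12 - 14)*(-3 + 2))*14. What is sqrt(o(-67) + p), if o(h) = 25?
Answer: 2*sqrt(102) ≈ 20.199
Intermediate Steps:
p = 383 (p = 19 - 26*(-1)*14 = 19 + 26*14 = 19 + 364 = 383)
sqrt(o(-67) + p) = sqrt(25 + 383) = sqrt(408) = 2*sqrt(102)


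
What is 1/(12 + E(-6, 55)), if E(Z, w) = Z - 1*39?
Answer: -1/33 ≈ -0.030303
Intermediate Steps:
E(Z, w) = -39 + Z (E(Z, w) = Z - 39 = -39 + Z)
1/(12 + E(-6, 55)) = 1/(12 + (-39 - 6)) = 1/(12 - 45) = 1/(-33) = -1/33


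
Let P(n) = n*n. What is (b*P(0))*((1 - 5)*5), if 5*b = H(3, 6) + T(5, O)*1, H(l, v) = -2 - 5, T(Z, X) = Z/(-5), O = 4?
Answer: 0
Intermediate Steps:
T(Z, X) = -Z/5 (T(Z, X) = Z*(-⅕) = -Z/5)
H(l, v) = -7
b = -8/5 (b = (-7 - ⅕*5*1)/5 = (-7 - 1*1)/5 = (-7 - 1)/5 = (⅕)*(-8) = -8/5 ≈ -1.6000)
P(n) = n²
(b*P(0))*((1 - 5)*5) = (-8/5*0²)*((1 - 5)*5) = (-8/5*0)*(-4*5) = 0*(-20) = 0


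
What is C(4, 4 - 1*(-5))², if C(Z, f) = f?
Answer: 81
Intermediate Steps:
C(4, 4 - 1*(-5))² = (4 - 1*(-5))² = (4 + 5)² = 9² = 81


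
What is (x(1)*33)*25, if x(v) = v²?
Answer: 825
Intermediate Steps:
(x(1)*33)*25 = (1²*33)*25 = (1*33)*25 = 33*25 = 825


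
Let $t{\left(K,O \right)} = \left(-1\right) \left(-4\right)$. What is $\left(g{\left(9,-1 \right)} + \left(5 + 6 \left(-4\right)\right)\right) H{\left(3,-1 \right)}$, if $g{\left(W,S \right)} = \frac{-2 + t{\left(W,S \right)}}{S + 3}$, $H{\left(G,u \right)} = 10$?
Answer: $-180$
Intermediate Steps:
$t{\left(K,O \right)} = 4$
$g{\left(W,S \right)} = \frac{2}{3 + S}$ ($g{\left(W,S \right)} = \frac{-2 + 4}{S + 3} = \frac{2}{3 + S}$)
$\left(g{\left(9,-1 \right)} + \left(5 + 6 \left(-4\right)\right)\right) H{\left(3,-1 \right)} = \left(\frac{2}{3 - 1} + \left(5 + 6 \left(-4\right)\right)\right) 10 = \left(\frac{2}{2} + \left(5 - 24\right)\right) 10 = \left(2 \cdot \frac{1}{2} - 19\right) 10 = \left(1 - 19\right) 10 = \left(-18\right) 10 = -180$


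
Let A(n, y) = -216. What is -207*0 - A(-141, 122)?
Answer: 216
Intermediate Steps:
-207*0 - A(-141, 122) = -207*0 - 1*(-216) = 0 + 216 = 216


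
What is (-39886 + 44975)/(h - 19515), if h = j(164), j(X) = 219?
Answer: -5089/19296 ≈ -0.26373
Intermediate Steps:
h = 219
(-39886 + 44975)/(h - 19515) = (-39886 + 44975)/(219 - 19515) = 5089/(-19296) = 5089*(-1/19296) = -5089/19296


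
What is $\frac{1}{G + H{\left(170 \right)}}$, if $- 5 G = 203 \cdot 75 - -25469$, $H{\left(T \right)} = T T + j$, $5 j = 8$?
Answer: $\frac{5}{103814} \approx 4.8163 \cdot 10^{-5}$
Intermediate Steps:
$j = \frac{8}{5}$ ($j = \frac{1}{5} \cdot 8 = \frac{8}{5} \approx 1.6$)
$H{\left(T \right)} = \frac{8}{5} + T^{2}$ ($H{\left(T \right)} = T T + \frac{8}{5} = T^{2} + \frac{8}{5} = \frac{8}{5} + T^{2}$)
$G = - \frac{40694}{5}$ ($G = - \frac{203 \cdot 75 - -25469}{5} = - \frac{15225 + 25469}{5} = \left(- \frac{1}{5}\right) 40694 = - \frac{40694}{5} \approx -8138.8$)
$\frac{1}{G + H{\left(170 \right)}} = \frac{1}{- \frac{40694}{5} + \left(\frac{8}{5} + 170^{2}\right)} = \frac{1}{- \frac{40694}{5} + \left(\frac{8}{5} + 28900\right)} = \frac{1}{- \frac{40694}{5} + \frac{144508}{5}} = \frac{1}{\frac{103814}{5}} = \frac{5}{103814}$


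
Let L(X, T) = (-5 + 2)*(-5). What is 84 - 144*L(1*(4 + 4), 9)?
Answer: -2076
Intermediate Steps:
L(X, T) = 15 (L(X, T) = -3*(-5) = 15)
84 - 144*L(1*(4 + 4), 9) = 84 - 144*15 = 84 - 2160 = -2076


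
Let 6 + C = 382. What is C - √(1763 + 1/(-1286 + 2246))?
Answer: 376 - √25387215/120 ≈ 334.01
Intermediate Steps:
C = 376 (C = -6 + 382 = 376)
C - √(1763 + 1/(-1286 + 2246)) = 376 - √(1763 + 1/(-1286 + 2246)) = 376 - √(1763 + 1/960) = 376 - √(1692481/960) = 376 - √25387215/120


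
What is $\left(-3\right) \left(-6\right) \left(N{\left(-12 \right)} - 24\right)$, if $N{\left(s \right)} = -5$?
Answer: $-522$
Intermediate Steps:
$\left(-3\right) \left(-6\right) \left(N{\left(-12 \right)} - 24\right) = \left(-3\right) \left(-6\right) \left(-5 - 24\right) = 18 \left(-29\right) = -522$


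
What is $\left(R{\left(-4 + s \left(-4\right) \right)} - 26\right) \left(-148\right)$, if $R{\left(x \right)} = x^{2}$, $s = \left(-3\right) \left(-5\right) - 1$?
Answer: $-528952$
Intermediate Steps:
$s = 14$ ($s = 15 - 1 = 14$)
$\left(R{\left(-4 + s \left(-4\right) \right)} - 26\right) \left(-148\right) = \left(\left(-4 + 14 \left(-4\right)\right)^{2} - 26\right) \left(-148\right) = \left(\left(-4 - 56\right)^{2} - 26\right) \left(-148\right) = \left(\left(-60\right)^{2} - 26\right) \left(-148\right) = \left(3600 - 26\right) \left(-148\right) = 3574 \left(-148\right) = -528952$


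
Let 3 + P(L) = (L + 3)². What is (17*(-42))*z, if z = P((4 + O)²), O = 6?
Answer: -7572684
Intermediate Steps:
P(L) = -3 + (3 + L)² (P(L) = -3 + (L + 3)² = -3 + (3 + L)²)
z = 10606 (z = -3 + (3 + (4 + 6)²)² = -3 + (3 + 10²)² = -3 + (3 + 100)² = -3 + 103² = -3 + 10609 = 10606)
(17*(-42))*z = (17*(-42))*10606 = -714*10606 = -7572684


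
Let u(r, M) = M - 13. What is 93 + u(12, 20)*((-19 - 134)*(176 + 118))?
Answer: -314781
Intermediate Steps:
u(r, M) = -13 + M
93 + u(12, 20)*((-19 - 134)*(176 + 118)) = 93 + (-13 + 20)*((-19 - 134)*(176 + 118)) = 93 + 7*(-153*294) = 93 + 7*(-44982) = 93 - 314874 = -314781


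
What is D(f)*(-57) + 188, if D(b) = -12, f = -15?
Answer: 872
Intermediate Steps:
D(f)*(-57) + 188 = -12*(-57) + 188 = 684 + 188 = 872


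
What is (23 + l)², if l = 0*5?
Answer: 529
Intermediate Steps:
l = 0
(23 + l)² = (23 + 0)² = 23² = 529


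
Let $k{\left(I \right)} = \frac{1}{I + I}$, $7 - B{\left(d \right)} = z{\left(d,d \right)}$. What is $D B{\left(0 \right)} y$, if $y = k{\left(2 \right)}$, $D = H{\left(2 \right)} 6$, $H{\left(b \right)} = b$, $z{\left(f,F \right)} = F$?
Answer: $21$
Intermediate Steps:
$B{\left(d \right)} = 7 - d$
$D = 12$ ($D = 2 \cdot 6 = 12$)
$k{\left(I \right)} = \frac{1}{2 I}$
$y = \frac{1}{4}$ ($y = \frac{1}{2 \cdot 2} = \frac{1}{2} \cdot \frac{1}{2} = \frac{1}{4} \approx 0.25$)
$D B{\left(0 \right)} y = 12 \left(7 - 0\right) \frac{1}{4} = 12 \left(7 + 0\right) \frac{1}{4} = 12 \cdot 7 \cdot \frac{1}{4} = 84 \cdot \frac{1}{4} = 21$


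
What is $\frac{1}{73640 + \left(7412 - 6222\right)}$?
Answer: $\frac{1}{74830} \approx 1.3364 \cdot 10^{-5}$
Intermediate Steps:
$\frac{1}{73640 + \left(7412 - 6222\right)} = \frac{1}{73640 + 1190} = \frac{1}{74830}$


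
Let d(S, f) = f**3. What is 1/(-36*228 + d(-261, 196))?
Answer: 1/7521328 ≈ 1.3296e-7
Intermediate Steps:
1/(-36*228 + d(-261, 196)) = 1/(-36*228 + 196**3) = 1/(-8208 + 7529536) = 1/7521328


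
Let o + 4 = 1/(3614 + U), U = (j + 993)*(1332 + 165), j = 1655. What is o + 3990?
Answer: 15815132621/3967670 ≈ 3986.0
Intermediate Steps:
U = 3964056 (U = (1655 + 993)*(1332 + 165) = 2648*1497 = 3964056)
o = -15870679/3967670 (o = -4 + 1/(3614 + 3964056) = -4 + 1/3967670 = -15870679/3967670 ≈ -4.0000)
o + 3990 = -15870679/3967670 + 3990 = 15815132621/3967670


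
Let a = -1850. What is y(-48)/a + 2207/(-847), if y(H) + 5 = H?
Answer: -4038059/1566950 ≈ -2.5770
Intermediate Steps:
y(H) = -5 + H
y(-48)/a + 2207/(-847) = (-5 - 48)/(-1850) + 2207/(-847) = -53*(-1/1850) + 2207*(-1/847) = 53/1850 - 2207/847 = -4038059/1566950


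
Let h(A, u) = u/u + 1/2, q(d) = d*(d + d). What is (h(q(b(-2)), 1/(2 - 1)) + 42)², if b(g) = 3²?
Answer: 7569/4 ≈ 1892.3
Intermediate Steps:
b(g) = 9
q(d) = 2*d² (q(d) = d*(2*d) = 2*d²)
h(A, u) = 3/2 (h(A, u) = 1 + 1*(½) = 1 + ½ = 3/2)
(h(q(b(-2)), 1/(2 - 1)) + 42)² = (3/2 + 42)² = (87/2)² = 7569/4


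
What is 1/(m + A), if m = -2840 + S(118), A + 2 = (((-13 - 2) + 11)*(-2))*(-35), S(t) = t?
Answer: -1/3004 ≈ -0.00033289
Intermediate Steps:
A = -282 (A = -2 + (((-13 - 2) + 11)*(-2))*(-35) = -2 + ((-15 + 11)*(-2))*(-35) = -2 - 4*(-2)*(-35) = -2 + 8*(-35) = -2 - 280 = -282)
m = -2722 (m = -2840 + 118 = -2722)
1/(m + A) = 1/(-2722 - 282) = 1/(-3004) = -1/3004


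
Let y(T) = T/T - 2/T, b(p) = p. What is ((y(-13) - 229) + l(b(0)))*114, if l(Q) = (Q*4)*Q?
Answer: -337668/13 ≈ -25974.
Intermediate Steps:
y(T) = 1 - 2/T
l(Q) = 4*Q² (l(Q) = (4*Q)*Q = 4*Q²)
((y(-13) - 229) + l(b(0)))*114 = (((-2 - 13)/(-13) - 229) + 4*0²)*114 = ((-1/13*(-15) - 229) + 4*0)*114 = ((15/13 - 229) + 0)*114 = (-2962/13 + 0)*114 = -2962/13*114 = -337668/13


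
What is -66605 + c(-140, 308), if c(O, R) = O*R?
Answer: -109725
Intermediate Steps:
-66605 + c(-140, 308) = -66605 - 140*308 = -66605 - 43120 = -109725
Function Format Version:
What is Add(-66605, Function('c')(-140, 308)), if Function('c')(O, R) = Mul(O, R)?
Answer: -109725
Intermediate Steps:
Add(-66605, Function('c')(-140, 308)) = Add(-66605, Mul(-140, 308)) = Add(-66605, -43120) = -109725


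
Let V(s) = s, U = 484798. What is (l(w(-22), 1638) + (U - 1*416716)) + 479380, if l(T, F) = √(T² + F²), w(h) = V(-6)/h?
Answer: 547462 + 3*√36072037/11 ≈ 5.4910e+5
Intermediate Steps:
w(h) = -6/h
l(T, F) = √(F² + T²)
(l(w(-22), 1638) + (U - 1*416716)) + 479380 = (√(1638² + (-6/(-22))²) + (484798 - 1*416716)) + 479380 = (√(2683044 + (-6*(-1/22))²) + (484798 - 416716)) + 479380 = (√(2683044 + (3/11)²) + 68082) + 479380 = (√(2683044 + 9/121) + 68082) + 479380 = (√(324648333/121) + 68082) + 479380 = (3*√36072037/11 + 68082) + 479380 = (68082 + 3*√36072037/11) + 479380 = 547462 + 3*√36072037/11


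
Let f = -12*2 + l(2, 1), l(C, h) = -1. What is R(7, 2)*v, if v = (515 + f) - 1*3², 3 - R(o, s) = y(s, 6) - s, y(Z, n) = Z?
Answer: 1443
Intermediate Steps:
R(o, s) = 3 (R(o, s) = 3 - (s - s) = 3 - 1*0 = 3 + 0 = 3)
f = -25 (f = -12*2 - 1 = -24 - 1 = -25)
v = 481 (v = (515 - 25) - 1*3² = 490 - 1*9 = 490 - 9 = 481)
R(7, 2)*v = 3*481 = 1443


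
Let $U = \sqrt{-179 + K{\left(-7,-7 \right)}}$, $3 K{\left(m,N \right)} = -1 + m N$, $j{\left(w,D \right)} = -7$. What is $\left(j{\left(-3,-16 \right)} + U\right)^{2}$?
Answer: $\left(7 - i \sqrt{163}\right)^{2} \approx -114.0 - 178.74 i$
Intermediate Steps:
$K{\left(m,N \right)} = - \frac{1}{3} + \frac{N m}{3}$ ($K{\left(m,N \right)} = \frac{-1 + m N}{3} = \frac{-1 + N m}{3} = - \frac{1}{3} + \frac{N m}{3}$)
$U = i \sqrt{163}$ ($U = \sqrt{-179 - \left(\frac{1}{3} + \frac{7}{3} \left(-7\right)\right)} = \sqrt{-179 + \left(- \frac{1}{3} + \frac{49}{3}\right)} = \sqrt{-179 + 16} = \sqrt{-163} = i \sqrt{163} \approx 12.767 i$)
$\left(j{\left(-3,-16 \right)} + U\right)^{2} = \left(-7 + i \sqrt{163}\right)^{2}$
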